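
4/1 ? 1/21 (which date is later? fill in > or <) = >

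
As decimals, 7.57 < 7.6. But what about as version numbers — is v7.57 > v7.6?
True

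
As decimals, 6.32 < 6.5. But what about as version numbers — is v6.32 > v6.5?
True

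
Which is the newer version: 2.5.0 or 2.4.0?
2.5.0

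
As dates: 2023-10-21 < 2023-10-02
False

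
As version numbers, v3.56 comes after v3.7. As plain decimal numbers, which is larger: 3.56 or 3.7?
3.7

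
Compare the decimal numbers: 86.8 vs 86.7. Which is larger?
86.8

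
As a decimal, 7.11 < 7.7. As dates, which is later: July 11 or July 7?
July 11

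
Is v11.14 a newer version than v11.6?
Yes. Version numbers are compared segment by segment as integers, not as decimals: minor version 14 > 6, so v11.14 > v11.6 (even though the decimal 11.14 < 11.6).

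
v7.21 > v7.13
True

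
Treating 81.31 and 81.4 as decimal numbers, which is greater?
81.4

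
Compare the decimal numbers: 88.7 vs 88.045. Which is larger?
88.7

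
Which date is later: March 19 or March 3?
March 19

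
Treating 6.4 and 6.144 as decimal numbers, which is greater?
6.4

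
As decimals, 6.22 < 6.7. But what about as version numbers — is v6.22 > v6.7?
True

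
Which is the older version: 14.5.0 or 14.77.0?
14.5.0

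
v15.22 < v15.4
False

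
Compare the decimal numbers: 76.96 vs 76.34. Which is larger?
76.96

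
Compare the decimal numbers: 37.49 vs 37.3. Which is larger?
37.49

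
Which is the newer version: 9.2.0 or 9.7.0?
9.7.0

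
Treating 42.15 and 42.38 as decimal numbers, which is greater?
42.38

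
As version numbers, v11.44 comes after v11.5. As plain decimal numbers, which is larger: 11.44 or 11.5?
11.5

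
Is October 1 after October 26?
No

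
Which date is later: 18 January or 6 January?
18 January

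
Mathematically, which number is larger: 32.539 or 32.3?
32.539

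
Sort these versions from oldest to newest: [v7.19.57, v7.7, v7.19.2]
[v7.7, v7.19.2, v7.19.57]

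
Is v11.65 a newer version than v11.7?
Yes. Version numbers are compared segment by segment as integers, not as decimals: minor version 65 > 7, so v11.65 > v11.7 (even though the decimal 11.65 < 11.7).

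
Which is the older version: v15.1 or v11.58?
v11.58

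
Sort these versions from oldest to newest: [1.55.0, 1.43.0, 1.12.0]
[1.12.0, 1.43.0, 1.55.0]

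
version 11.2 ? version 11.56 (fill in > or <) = <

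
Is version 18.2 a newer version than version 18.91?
No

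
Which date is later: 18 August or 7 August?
18 August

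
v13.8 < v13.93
True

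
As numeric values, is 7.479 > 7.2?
True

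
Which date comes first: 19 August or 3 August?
3 August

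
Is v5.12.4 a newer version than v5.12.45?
No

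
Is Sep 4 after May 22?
Yes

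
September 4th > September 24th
False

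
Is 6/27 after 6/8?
Yes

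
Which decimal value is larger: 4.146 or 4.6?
4.6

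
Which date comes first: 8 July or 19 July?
8 July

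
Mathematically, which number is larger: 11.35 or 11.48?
11.48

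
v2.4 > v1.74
True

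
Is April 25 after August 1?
No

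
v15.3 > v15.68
False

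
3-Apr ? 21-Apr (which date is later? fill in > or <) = <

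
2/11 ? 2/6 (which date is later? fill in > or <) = >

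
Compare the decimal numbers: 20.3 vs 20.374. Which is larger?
20.374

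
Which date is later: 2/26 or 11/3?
11/3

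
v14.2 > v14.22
False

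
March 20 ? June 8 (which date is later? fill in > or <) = <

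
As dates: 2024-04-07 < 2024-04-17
True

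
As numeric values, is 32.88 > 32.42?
True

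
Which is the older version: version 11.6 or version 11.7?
version 11.6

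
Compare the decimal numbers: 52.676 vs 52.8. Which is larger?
52.8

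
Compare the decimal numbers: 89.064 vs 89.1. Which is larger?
89.1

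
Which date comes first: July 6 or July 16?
July 6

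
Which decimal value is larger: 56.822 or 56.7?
56.822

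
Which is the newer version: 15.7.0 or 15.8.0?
15.8.0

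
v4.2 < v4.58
True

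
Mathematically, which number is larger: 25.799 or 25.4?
25.799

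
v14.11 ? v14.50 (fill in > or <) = <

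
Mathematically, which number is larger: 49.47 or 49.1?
49.47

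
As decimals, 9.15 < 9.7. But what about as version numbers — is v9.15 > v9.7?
True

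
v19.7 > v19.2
True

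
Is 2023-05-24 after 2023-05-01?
Yes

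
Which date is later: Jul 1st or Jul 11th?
Jul 11th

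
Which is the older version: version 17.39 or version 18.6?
version 17.39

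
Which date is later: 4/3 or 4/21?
4/21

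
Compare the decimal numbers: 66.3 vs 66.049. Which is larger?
66.3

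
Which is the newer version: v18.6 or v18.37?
v18.37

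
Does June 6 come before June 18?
Yes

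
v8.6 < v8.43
True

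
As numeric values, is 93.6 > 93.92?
False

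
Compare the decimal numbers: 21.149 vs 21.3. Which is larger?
21.3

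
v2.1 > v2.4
False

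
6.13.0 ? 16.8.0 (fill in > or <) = <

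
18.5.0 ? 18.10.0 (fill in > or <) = <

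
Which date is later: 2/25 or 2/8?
2/25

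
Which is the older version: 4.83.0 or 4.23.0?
4.23.0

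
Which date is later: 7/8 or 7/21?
7/21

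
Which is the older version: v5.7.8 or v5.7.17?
v5.7.8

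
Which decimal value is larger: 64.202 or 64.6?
64.6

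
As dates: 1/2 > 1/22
False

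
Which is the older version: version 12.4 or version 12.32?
version 12.4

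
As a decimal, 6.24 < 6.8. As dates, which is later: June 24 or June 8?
June 24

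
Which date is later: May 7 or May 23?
May 23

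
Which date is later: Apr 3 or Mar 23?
Apr 3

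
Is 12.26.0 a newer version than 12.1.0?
Yes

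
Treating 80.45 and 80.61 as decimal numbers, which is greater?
80.61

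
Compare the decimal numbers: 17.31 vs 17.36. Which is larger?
17.36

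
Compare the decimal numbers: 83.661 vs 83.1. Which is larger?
83.661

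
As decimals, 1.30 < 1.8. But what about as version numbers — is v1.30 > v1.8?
True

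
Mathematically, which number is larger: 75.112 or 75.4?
75.4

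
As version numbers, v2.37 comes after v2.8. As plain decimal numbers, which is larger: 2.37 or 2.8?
2.8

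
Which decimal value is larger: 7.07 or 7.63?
7.63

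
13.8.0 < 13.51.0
True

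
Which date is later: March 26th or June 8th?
June 8th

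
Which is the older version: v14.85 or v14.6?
v14.6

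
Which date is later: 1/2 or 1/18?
1/18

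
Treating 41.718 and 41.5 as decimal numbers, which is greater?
41.718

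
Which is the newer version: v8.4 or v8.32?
v8.32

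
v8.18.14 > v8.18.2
True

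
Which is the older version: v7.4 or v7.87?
v7.4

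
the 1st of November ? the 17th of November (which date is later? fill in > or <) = <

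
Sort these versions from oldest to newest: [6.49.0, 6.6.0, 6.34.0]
[6.6.0, 6.34.0, 6.49.0]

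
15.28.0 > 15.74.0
False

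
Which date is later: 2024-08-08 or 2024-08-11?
2024-08-11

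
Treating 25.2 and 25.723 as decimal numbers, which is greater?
25.723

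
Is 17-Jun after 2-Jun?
Yes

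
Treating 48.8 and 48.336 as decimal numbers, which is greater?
48.8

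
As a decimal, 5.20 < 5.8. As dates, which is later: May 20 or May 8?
May 20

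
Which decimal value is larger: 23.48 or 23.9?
23.9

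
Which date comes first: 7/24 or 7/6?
7/6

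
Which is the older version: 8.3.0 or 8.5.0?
8.3.0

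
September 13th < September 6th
False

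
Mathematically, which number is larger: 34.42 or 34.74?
34.74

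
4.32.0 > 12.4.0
False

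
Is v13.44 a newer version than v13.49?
No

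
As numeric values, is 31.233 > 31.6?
False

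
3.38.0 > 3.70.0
False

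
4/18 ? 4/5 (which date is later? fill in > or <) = >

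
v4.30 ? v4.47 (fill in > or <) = <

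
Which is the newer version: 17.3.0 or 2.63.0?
17.3.0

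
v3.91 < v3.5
False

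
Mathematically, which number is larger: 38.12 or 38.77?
38.77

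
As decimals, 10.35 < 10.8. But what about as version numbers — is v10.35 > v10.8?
True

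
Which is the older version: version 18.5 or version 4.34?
version 4.34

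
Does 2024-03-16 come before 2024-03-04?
No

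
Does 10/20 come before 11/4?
Yes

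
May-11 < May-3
False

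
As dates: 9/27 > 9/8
True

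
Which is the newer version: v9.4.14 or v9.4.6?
v9.4.14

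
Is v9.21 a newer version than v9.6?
Yes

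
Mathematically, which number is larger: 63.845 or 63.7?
63.845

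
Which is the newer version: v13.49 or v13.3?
v13.49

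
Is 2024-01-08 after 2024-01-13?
No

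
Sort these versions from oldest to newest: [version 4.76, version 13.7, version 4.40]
[version 4.40, version 4.76, version 13.7]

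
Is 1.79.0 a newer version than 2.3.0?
No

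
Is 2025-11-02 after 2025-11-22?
No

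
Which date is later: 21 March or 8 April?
8 April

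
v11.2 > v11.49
False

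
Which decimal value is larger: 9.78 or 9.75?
9.78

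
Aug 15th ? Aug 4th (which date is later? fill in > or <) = >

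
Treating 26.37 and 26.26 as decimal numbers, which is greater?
26.37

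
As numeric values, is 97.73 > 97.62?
True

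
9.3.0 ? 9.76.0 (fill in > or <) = <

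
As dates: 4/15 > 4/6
True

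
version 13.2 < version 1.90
False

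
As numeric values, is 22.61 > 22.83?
False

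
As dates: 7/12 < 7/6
False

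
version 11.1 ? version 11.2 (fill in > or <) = <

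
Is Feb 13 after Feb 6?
Yes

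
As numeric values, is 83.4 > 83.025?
True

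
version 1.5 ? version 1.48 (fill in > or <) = <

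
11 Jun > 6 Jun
True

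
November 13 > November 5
True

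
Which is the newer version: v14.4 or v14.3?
v14.4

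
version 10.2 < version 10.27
True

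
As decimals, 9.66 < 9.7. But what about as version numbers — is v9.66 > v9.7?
True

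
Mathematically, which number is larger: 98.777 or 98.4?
98.777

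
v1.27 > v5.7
False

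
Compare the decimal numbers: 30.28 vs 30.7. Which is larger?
30.7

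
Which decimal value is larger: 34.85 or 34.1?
34.85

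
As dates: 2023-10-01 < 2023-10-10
True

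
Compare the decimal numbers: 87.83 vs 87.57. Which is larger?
87.83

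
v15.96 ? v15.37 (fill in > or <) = >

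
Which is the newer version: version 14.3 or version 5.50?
version 14.3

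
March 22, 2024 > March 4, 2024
True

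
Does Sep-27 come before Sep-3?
No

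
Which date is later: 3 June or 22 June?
22 June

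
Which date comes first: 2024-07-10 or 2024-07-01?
2024-07-01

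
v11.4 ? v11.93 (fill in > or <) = <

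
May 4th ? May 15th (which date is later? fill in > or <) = <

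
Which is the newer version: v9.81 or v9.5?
v9.81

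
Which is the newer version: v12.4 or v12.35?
v12.35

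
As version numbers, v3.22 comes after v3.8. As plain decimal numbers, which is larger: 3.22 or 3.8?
3.8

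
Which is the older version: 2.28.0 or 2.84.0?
2.28.0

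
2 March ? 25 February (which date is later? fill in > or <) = >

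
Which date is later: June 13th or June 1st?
June 13th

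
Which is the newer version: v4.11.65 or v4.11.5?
v4.11.65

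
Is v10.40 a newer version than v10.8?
Yes. Version numbers are compared segment by segment as integers, not as decimals: minor version 40 > 8, so v10.40 > v10.8 (even though the decimal 10.40 < 10.8).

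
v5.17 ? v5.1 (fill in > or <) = >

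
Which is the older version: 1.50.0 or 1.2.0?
1.2.0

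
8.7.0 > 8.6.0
True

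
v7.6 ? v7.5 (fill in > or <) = >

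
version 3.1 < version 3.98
True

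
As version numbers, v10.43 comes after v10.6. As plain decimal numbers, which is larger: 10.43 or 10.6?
10.6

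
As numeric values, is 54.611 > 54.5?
True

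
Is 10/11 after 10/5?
Yes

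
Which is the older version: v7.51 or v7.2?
v7.2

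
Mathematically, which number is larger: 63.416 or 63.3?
63.416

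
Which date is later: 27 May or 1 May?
27 May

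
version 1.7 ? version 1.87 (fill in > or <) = <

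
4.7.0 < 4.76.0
True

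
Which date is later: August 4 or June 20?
August 4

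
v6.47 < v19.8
True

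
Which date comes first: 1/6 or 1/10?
1/6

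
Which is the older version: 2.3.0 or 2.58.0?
2.3.0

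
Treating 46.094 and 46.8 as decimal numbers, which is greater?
46.8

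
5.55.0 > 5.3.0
True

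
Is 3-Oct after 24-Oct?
No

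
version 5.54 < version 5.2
False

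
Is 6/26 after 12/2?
No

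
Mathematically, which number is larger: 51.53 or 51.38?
51.53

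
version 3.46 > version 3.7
True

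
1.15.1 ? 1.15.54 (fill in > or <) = <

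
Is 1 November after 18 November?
No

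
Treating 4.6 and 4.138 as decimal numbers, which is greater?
4.6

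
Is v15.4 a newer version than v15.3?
Yes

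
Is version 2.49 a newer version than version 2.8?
Yes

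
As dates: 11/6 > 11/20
False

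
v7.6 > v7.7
False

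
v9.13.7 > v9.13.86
False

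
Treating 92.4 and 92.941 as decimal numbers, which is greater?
92.941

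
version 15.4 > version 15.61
False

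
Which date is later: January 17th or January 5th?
January 17th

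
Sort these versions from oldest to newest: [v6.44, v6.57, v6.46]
[v6.44, v6.46, v6.57]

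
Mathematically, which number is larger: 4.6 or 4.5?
4.6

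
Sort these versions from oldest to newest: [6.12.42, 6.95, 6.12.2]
[6.12.2, 6.12.42, 6.95]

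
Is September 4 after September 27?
No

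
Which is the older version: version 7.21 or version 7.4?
version 7.4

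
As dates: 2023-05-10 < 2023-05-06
False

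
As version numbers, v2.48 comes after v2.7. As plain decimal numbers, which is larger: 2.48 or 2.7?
2.7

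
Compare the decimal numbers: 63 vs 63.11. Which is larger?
63.11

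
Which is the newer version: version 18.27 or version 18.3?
version 18.27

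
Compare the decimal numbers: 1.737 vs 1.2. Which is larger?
1.737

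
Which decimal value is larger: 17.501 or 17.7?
17.7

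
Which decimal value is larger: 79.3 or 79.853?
79.853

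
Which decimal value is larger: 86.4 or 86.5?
86.5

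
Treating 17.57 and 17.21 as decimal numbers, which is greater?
17.57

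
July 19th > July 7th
True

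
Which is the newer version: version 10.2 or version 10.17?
version 10.17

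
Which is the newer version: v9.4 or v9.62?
v9.62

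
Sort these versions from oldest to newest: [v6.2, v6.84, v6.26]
[v6.2, v6.26, v6.84]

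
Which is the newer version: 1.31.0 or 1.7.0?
1.31.0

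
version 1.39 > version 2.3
False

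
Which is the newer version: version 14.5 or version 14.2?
version 14.5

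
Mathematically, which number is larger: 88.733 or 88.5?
88.733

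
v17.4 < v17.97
True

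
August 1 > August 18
False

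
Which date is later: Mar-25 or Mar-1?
Mar-25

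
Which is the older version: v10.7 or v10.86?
v10.7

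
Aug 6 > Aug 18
False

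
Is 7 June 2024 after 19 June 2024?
No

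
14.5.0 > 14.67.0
False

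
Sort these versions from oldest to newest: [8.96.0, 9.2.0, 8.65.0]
[8.65.0, 8.96.0, 9.2.0]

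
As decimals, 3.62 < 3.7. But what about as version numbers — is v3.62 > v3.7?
True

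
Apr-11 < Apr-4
False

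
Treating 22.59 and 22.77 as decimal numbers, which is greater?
22.77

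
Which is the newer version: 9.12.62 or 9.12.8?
9.12.62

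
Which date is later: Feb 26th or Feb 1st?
Feb 26th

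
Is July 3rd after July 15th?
No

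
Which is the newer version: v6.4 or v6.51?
v6.51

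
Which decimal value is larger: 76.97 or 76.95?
76.97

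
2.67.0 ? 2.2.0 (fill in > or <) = >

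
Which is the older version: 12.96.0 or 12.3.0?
12.3.0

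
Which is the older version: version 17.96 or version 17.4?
version 17.4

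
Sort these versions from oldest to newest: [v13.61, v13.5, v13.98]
[v13.5, v13.61, v13.98]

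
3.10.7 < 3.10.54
True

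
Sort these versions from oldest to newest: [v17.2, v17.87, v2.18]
[v2.18, v17.2, v17.87]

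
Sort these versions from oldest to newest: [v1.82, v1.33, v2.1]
[v1.33, v1.82, v2.1]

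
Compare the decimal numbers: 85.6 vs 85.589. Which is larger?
85.6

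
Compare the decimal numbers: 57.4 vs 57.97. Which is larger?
57.97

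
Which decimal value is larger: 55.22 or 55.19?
55.22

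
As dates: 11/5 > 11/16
False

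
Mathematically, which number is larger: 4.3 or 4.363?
4.363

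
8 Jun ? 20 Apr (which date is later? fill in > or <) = >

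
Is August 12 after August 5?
Yes. Day 12 comes after day 5 in August — this is a date comparison, not a decimal one (the decimal 8.12 would be smaller than 8.5).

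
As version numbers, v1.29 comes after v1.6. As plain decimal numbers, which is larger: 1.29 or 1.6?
1.6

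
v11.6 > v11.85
False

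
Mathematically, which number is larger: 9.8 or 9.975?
9.975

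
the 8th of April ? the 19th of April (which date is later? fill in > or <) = <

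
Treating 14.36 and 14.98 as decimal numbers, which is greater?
14.98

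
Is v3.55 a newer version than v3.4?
Yes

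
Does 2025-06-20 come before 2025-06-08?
No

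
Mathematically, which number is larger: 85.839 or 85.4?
85.839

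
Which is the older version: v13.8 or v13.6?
v13.6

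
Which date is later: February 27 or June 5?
June 5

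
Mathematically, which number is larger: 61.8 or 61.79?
61.8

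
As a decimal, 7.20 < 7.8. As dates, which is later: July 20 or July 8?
July 20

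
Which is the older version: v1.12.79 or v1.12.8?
v1.12.8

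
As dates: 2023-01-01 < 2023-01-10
True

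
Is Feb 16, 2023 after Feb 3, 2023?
Yes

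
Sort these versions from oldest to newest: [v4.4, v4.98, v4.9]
[v4.4, v4.9, v4.98]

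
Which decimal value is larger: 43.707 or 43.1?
43.707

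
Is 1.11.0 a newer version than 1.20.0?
No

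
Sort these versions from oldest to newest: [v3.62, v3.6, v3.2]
[v3.2, v3.6, v3.62]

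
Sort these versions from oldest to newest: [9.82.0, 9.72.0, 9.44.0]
[9.44.0, 9.72.0, 9.82.0]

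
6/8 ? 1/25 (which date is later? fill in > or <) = >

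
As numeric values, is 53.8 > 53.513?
True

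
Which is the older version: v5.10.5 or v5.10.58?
v5.10.5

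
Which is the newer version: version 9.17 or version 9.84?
version 9.84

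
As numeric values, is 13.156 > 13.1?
True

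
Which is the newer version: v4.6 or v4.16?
v4.16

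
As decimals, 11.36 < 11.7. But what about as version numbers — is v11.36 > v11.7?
True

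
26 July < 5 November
True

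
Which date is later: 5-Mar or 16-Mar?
16-Mar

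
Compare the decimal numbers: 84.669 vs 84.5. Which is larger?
84.669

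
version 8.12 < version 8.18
True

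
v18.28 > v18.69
False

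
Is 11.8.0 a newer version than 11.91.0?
No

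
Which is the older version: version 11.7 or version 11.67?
version 11.7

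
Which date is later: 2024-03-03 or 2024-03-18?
2024-03-18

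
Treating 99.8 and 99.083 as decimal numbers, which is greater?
99.8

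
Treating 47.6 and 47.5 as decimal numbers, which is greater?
47.6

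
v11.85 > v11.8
True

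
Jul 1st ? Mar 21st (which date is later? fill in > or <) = >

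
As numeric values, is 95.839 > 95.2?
True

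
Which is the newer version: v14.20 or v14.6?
v14.20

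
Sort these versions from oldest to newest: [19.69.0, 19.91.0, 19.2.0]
[19.2.0, 19.69.0, 19.91.0]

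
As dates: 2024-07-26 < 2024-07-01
False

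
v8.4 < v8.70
True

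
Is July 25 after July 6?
Yes. Day 25 comes after day 6 in July — this is a date comparison, not a decimal one (the decimal 7.25 would be smaller than 7.6).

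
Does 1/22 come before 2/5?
Yes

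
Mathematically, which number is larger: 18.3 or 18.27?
18.3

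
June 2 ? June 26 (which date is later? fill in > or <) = <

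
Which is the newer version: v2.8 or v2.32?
v2.32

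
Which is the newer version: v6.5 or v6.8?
v6.8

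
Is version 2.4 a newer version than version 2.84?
No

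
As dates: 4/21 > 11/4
False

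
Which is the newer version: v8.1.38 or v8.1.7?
v8.1.38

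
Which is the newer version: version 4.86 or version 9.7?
version 9.7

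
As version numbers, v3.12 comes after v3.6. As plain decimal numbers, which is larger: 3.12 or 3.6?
3.6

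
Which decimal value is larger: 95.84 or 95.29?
95.84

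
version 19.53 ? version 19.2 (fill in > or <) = >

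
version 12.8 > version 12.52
False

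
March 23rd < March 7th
False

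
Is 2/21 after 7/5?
No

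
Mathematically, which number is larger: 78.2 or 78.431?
78.431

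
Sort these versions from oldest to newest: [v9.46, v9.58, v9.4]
[v9.4, v9.46, v9.58]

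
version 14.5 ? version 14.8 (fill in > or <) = <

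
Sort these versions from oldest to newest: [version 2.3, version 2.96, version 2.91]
[version 2.3, version 2.91, version 2.96]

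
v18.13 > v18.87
False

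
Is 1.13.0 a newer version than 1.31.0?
No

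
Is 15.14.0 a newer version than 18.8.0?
No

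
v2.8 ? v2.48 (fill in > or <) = <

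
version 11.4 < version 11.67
True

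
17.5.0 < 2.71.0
False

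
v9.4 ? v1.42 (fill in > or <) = >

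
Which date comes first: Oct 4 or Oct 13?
Oct 4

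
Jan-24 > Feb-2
False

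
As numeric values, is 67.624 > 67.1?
True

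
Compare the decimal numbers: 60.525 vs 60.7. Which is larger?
60.7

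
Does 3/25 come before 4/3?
Yes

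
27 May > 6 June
False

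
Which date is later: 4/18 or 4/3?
4/18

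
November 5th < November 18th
True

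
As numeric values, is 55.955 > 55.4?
True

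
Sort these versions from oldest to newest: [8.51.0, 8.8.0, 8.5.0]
[8.5.0, 8.8.0, 8.51.0]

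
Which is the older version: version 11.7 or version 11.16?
version 11.7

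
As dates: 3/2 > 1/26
True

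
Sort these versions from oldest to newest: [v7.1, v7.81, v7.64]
[v7.1, v7.64, v7.81]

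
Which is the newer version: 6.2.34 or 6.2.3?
6.2.34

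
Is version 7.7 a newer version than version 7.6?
Yes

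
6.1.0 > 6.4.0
False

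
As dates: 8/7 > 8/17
False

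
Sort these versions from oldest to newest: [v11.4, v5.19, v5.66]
[v5.19, v5.66, v11.4]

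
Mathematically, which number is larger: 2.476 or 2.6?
2.6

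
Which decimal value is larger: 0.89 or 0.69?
0.89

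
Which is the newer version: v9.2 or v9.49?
v9.49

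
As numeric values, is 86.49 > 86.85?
False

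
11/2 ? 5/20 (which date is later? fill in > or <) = >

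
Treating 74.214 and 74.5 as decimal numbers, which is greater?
74.5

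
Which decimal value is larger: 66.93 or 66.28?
66.93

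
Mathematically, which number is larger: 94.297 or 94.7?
94.7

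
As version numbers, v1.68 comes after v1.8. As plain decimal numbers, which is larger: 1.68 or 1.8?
1.8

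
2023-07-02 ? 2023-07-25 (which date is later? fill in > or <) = <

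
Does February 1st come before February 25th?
Yes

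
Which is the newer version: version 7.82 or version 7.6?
version 7.82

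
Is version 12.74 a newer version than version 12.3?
Yes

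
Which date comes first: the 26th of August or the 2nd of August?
the 2nd of August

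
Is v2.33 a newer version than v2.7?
Yes. Version numbers are compared segment by segment as integers, not as decimals: minor version 33 > 7, so v2.33 > v2.7 (even though the decimal 2.33 < 2.7).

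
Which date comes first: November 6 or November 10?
November 6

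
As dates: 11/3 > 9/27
True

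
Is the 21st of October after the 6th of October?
Yes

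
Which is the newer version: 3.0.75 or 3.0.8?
3.0.75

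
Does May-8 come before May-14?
Yes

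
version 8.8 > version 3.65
True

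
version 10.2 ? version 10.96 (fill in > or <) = <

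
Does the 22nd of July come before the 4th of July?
No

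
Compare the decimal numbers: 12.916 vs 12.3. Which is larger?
12.916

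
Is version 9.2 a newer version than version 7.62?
Yes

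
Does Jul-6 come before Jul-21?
Yes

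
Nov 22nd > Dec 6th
False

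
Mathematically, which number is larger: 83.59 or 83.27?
83.59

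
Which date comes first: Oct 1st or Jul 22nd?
Jul 22nd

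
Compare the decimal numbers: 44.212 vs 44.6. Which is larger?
44.6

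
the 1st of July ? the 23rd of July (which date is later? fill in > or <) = <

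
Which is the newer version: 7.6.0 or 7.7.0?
7.7.0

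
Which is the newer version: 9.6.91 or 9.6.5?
9.6.91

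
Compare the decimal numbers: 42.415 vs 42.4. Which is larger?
42.415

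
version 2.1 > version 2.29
False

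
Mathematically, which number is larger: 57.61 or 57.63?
57.63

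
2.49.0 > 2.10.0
True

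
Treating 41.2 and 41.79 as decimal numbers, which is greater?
41.79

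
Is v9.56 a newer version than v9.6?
Yes. Version numbers are compared segment by segment as integers, not as decimals: minor version 56 > 6, so v9.56 > v9.6 (even though the decimal 9.56 < 9.6).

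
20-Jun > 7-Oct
False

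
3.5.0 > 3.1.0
True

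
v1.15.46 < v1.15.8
False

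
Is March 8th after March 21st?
No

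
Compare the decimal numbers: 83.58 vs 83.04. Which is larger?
83.58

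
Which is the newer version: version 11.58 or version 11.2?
version 11.58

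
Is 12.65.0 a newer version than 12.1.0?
Yes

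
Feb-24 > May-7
False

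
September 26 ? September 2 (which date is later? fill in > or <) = >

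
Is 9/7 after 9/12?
No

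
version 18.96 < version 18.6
False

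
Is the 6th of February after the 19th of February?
No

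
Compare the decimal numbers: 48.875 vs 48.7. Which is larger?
48.875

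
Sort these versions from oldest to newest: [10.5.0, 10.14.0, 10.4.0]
[10.4.0, 10.5.0, 10.14.0]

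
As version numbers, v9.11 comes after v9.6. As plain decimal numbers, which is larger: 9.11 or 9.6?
9.6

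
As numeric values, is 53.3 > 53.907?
False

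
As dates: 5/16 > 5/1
True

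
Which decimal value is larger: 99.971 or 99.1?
99.971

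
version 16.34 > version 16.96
False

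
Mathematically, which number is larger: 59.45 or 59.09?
59.45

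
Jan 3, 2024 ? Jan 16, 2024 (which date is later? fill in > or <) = <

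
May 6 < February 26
False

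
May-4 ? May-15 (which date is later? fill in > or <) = <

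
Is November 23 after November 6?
Yes. Day 23 comes after day 6 in November — this is a date comparison, not a decimal one (the decimal 11.23 would be smaller than 11.6).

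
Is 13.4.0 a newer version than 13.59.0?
No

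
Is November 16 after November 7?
Yes. Day 16 comes after day 7 in November — this is a date comparison, not a decimal one (the decimal 11.16 would be smaller than 11.7).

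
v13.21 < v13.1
False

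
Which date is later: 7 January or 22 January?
22 January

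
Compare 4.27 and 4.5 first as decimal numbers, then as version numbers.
As decimals: 4.27 < 4.5. As versions: v4.27 > v4.5 (minor version 27 > 5).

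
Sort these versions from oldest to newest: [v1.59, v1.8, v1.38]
[v1.8, v1.38, v1.59]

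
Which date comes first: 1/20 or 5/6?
1/20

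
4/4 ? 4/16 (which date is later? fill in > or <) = <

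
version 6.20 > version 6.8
True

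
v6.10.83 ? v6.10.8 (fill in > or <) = >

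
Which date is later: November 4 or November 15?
November 15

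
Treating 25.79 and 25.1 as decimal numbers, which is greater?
25.79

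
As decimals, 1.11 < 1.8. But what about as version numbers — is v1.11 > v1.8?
True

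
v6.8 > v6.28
False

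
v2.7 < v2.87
True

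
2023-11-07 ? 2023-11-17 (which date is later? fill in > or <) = <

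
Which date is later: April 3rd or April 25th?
April 25th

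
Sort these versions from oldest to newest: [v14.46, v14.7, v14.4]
[v14.4, v14.7, v14.46]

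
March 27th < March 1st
False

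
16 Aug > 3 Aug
True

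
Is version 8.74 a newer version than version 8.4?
Yes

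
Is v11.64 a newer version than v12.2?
No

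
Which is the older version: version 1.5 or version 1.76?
version 1.5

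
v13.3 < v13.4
True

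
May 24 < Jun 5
True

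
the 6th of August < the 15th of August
True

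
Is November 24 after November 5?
Yes. Day 24 comes after day 5 in November — this is a date comparison, not a decimal one (the decimal 11.24 would be smaller than 11.5).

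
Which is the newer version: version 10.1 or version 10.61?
version 10.61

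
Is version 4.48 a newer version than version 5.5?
No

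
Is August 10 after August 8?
Yes. Day 10 comes after day 8 in August — this is a date comparison, not a decimal one (the decimal 8.10 would be smaller than 8.8).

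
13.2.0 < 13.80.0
True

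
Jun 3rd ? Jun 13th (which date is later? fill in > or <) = <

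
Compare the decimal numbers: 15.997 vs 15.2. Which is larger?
15.997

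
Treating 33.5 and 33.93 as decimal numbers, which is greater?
33.93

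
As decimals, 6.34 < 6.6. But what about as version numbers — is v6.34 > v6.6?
True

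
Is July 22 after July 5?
Yes. Day 22 comes after day 5 in July — this is a date comparison, not a decimal one (the decimal 7.22 would be smaller than 7.5).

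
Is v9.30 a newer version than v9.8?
Yes. Version numbers are compared segment by segment as integers, not as decimals: minor version 30 > 8, so v9.30 > v9.8 (even though the decimal 9.30 < 9.8).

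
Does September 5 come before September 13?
Yes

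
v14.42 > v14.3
True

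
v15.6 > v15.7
False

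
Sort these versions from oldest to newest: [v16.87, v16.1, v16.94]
[v16.1, v16.87, v16.94]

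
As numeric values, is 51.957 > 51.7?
True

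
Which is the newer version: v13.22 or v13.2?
v13.22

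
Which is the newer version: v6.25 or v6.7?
v6.25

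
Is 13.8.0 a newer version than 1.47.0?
Yes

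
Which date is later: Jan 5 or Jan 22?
Jan 22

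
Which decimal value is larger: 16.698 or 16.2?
16.698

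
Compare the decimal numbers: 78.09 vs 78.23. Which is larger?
78.23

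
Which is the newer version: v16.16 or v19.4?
v19.4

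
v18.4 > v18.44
False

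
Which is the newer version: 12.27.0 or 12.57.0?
12.57.0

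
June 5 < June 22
True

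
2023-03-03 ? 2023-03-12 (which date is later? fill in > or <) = <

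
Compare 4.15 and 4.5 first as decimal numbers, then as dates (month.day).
As decimals: 4.15 < 4.5. As dates: 4/15 is later than 4/5 (day 15 > day 5).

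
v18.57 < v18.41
False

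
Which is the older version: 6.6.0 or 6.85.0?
6.6.0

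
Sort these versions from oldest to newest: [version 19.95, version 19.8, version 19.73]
[version 19.8, version 19.73, version 19.95]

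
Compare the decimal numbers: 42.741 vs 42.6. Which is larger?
42.741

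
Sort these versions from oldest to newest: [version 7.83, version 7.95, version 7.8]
[version 7.8, version 7.83, version 7.95]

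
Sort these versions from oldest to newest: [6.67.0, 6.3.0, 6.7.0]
[6.3.0, 6.7.0, 6.67.0]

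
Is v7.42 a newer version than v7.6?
Yes. Version numbers are compared segment by segment as integers, not as decimals: minor version 42 > 6, so v7.42 > v7.6 (even though the decimal 7.42 < 7.6).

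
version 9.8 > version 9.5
True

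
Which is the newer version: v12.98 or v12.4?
v12.98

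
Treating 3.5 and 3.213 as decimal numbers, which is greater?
3.5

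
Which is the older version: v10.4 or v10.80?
v10.4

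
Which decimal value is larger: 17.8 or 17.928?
17.928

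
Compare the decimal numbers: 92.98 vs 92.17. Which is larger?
92.98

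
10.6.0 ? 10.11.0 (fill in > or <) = <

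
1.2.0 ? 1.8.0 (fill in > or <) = <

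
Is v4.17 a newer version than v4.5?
Yes. Version numbers are compared segment by segment as integers, not as decimals: minor version 17 > 5, so v4.17 > v4.5 (even though the decimal 4.17 < 4.5).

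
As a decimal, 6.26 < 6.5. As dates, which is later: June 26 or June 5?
June 26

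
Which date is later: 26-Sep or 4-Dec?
4-Dec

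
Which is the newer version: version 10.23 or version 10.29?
version 10.29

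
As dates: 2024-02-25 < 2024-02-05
False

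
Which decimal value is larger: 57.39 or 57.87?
57.87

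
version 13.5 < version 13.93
True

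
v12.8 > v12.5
True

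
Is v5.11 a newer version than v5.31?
No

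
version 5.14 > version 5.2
True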